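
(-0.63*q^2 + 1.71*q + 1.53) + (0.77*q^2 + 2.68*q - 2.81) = 0.14*q^2 + 4.39*q - 1.28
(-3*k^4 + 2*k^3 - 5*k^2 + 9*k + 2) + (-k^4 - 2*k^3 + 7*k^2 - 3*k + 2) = -4*k^4 + 2*k^2 + 6*k + 4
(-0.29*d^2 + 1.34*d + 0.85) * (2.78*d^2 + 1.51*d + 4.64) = -0.8062*d^4 + 3.2873*d^3 + 3.0408*d^2 + 7.5011*d + 3.944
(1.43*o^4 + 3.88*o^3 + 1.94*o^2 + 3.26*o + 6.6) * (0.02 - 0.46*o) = -0.6578*o^5 - 1.7562*o^4 - 0.8148*o^3 - 1.4608*o^2 - 2.9708*o + 0.132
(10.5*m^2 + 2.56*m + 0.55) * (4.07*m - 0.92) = 42.735*m^3 + 0.759200000000002*m^2 - 0.1167*m - 0.506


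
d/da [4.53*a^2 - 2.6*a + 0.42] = 9.06*a - 2.6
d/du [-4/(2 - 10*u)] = -10/(5*u - 1)^2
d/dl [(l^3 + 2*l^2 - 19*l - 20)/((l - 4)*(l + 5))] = 1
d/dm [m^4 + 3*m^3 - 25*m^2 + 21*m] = 4*m^3 + 9*m^2 - 50*m + 21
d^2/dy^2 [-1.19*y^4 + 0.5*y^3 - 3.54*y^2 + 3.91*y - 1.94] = -14.28*y^2 + 3.0*y - 7.08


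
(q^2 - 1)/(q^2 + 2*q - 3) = (q + 1)/(q + 3)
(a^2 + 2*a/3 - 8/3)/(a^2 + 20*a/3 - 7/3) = (3*a^2 + 2*a - 8)/(3*a^2 + 20*a - 7)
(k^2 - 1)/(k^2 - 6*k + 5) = (k + 1)/(k - 5)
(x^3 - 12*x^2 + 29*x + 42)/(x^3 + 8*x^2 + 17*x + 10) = (x^2 - 13*x + 42)/(x^2 + 7*x + 10)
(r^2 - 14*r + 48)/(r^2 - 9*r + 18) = (r - 8)/(r - 3)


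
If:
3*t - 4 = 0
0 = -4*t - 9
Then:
No Solution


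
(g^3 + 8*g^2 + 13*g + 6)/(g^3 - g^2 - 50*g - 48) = (g + 1)/(g - 8)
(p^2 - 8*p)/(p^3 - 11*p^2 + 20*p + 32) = p/(p^2 - 3*p - 4)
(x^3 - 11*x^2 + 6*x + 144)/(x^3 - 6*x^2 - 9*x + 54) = (x - 8)/(x - 3)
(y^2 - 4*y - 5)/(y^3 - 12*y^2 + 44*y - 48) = (y^2 - 4*y - 5)/(y^3 - 12*y^2 + 44*y - 48)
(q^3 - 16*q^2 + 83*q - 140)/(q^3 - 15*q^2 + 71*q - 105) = (q - 4)/(q - 3)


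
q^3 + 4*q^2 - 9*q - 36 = (q - 3)*(q + 3)*(q + 4)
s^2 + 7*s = s*(s + 7)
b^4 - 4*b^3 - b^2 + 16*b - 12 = (b - 3)*(b - 2)*(b - 1)*(b + 2)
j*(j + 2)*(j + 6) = j^3 + 8*j^2 + 12*j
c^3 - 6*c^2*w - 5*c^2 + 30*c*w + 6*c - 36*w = (c - 3)*(c - 2)*(c - 6*w)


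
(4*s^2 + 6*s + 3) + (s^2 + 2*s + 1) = 5*s^2 + 8*s + 4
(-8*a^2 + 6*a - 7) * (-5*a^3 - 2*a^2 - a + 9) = 40*a^5 - 14*a^4 + 31*a^3 - 64*a^2 + 61*a - 63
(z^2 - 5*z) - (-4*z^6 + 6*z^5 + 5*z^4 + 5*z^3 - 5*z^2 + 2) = 4*z^6 - 6*z^5 - 5*z^4 - 5*z^3 + 6*z^2 - 5*z - 2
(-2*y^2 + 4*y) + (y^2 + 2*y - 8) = -y^2 + 6*y - 8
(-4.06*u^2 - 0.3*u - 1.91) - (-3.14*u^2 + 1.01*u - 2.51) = -0.919999999999999*u^2 - 1.31*u + 0.6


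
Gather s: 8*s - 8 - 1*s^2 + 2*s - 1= -s^2 + 10*s - 9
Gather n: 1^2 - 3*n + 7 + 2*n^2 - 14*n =2*n^2 - 17*n + 8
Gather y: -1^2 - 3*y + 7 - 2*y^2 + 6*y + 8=-2*y^2 + 3*y + 14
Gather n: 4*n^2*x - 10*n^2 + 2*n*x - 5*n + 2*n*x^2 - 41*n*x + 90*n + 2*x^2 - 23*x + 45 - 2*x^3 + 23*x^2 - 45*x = n^2*(4*x - 10) + n*(2*x^2 - 39*x + 85) - 2*x^3 + 25*x^2 - 68*x + 45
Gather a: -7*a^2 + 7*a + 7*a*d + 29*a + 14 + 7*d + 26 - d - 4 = -7*a^2 + a*(7*d + 36) + 6*d + 36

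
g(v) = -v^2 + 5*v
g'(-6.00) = 17.00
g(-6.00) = -66.00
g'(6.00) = -7.00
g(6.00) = -6.00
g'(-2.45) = 9.90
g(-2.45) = -18.25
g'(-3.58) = 12.16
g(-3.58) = -30.72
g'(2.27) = 0.46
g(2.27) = 6.20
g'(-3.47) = 11.94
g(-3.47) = -29.39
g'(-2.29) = 9.58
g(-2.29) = -16.69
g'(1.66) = 1.68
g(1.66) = 5.54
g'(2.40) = 0.20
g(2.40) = 6.24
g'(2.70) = -0.40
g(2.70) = 6.21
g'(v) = 5 - 2*v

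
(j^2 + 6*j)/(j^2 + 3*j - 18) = j/(j - 3)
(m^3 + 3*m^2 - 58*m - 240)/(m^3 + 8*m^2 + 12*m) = (m^2 - 3*m - 40)/(m*(m + 2))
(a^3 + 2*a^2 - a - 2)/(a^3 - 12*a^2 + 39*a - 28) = (a^2 + 3*a + 2)/(a^2 - 11*a + 28)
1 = 1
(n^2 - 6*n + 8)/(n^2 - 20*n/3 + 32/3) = 3*(n - 2)/(3*n - 8)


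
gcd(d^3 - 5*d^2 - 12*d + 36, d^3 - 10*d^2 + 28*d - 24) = d^2 - 8*d + 12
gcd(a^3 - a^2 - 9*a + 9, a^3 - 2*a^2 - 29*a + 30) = a - 1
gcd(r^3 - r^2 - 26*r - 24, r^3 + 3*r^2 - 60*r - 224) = r + 4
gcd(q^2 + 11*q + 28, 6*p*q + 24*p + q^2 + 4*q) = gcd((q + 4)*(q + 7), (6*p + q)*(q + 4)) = q + 4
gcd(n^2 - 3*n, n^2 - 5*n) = n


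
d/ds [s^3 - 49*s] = 3*s^2 - 49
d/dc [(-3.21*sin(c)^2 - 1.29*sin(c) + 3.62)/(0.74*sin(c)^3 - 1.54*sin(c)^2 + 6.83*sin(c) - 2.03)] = (2.3754*sin(c)^4 + 1.9092*sin(c)^3 - 31.9473*sin(c)^2 + 24.1822*sin(c) - 22.1059)*cos(c)/(0.5476*sin(c)^6 - 2.2792*sin(c)^5 + 12.48*sin(c)^4 - 24.0408*sin(c)^3 + 52.9013*sin(c)^2 - 27.7298*sin(c) + 4.1209)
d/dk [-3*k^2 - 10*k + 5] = -6*k - 10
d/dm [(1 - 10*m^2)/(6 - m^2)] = -118*m/(m^2 - 6)^2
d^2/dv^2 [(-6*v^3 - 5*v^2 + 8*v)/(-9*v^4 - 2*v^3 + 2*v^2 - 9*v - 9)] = 2*(486*v^9 + 1215*v^8 - 3294*v^7 - 4420*v^6 - 8250*v^5 - 3738*v^4 + 6646*v^3 + 2592*v^2 + 1026*v + 1053)/(729*v^12 + 486*v^11 - 378*v^10 + 1979*v^9 + 3243*v^8 + 132*v^7 + 1099*v^6 + 4752*v^5 + 2781*v^4 + 243*v^3 + 1701*v^2 + 2187*v + 729)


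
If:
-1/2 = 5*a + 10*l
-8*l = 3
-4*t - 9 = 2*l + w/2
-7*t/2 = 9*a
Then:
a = 13/20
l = -3/8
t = -117/70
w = -219/70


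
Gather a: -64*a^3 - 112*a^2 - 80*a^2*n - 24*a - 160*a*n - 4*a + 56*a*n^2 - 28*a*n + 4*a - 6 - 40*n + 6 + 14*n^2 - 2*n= -64*a^3 + a^2*(-80*n - 112) + a*(56*n^2 - 188*n - 24) + 14*n^2 - 42*n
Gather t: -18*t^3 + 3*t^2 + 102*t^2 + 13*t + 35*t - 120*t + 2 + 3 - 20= -18*t^3 + 105*t^2 - 72*t - 15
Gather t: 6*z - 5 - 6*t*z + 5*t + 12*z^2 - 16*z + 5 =t*(5 - 6*z) + 12*z^2 - 10*z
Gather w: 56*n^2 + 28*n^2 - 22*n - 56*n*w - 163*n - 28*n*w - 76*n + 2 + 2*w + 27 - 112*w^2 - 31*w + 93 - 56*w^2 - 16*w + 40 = 84*n^2 - 261*n - 168*w^2 + w*(-84*n - 45) + 162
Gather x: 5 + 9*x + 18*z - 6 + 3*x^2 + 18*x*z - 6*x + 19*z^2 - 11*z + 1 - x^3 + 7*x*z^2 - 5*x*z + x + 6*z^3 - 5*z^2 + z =-x^3 + 3*x^2 + x*(7*z^2 + 13*z + 4) + 6*z^3 + 14*z^2 + 8*z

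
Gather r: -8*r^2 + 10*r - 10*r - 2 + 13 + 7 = 18 - 8*r^2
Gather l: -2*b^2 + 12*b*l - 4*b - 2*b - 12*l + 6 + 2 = -2*b^2 - 6*b + l*(12*b - 12) + 8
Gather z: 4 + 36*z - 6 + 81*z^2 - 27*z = 81*z^2 + 9*z - 2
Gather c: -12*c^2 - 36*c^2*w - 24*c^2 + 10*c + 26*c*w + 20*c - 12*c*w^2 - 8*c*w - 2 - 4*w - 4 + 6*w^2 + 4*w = c^2*(-36*w - 36) + c*(-12*w^2 + 18*w + 30) + 6*w^2 - 6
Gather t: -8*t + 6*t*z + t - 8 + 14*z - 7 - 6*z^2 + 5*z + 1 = t*(6*z - 7) - 6*z^2 + 19*z - 14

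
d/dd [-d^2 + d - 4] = 1 - 2*d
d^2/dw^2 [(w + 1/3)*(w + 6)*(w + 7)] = 6*w + 80/3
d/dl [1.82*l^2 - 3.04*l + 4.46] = 3.64*l - 3.04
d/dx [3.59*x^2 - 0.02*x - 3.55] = 7.18*x - 0.02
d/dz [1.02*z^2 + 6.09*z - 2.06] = 2.04*z + 6.09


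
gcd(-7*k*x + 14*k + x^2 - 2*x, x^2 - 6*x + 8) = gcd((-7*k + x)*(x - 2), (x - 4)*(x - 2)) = x - 2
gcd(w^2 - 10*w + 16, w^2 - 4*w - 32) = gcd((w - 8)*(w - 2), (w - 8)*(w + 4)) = w - 8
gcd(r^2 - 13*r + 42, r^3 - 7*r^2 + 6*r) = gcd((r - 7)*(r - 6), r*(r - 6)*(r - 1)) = r - 6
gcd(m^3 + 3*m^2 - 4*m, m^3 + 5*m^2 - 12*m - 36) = 1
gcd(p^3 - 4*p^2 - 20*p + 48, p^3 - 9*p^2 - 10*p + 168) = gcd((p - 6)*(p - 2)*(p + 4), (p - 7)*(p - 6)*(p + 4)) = p^2 - 2*p - 24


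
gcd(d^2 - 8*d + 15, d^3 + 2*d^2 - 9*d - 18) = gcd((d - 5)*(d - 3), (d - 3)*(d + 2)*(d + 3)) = d - 3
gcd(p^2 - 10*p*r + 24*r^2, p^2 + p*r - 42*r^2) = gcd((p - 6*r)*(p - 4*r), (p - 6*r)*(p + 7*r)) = p - 6*r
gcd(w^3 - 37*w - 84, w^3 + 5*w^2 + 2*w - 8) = w + 4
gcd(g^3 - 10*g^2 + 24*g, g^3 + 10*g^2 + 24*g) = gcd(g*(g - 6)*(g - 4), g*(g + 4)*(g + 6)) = g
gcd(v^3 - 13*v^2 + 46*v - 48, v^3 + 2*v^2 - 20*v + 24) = v - 2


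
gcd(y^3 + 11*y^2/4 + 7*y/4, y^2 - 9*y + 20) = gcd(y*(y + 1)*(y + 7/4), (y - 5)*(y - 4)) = 1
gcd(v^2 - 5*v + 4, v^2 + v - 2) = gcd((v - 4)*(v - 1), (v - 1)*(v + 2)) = v - 1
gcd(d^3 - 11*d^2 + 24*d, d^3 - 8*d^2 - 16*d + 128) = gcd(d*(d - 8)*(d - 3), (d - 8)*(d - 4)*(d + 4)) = d - 8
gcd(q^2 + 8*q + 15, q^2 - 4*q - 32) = 1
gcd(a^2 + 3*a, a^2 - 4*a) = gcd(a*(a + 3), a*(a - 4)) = a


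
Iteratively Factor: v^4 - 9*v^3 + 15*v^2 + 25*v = (v + 1)*(v^3 - 10*v^2 + 25*v) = v*(v + 1)*(v^2 - 10*v + 25) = v*(v - 5)*(v + 1)*(v - 5)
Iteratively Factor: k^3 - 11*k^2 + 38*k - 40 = (k - 4)*(k^2 - 7*k + 10) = (k - 4)*(k - 2)*(k - 5)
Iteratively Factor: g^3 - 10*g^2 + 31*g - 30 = (g - 2)*(g^2 - 8*g + 15) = (g - 5)*(g - 2)*(g - 3)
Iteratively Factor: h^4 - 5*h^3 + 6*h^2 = (h)*(h^3 - 5*h^2 + 6*h) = h^2*(h^2 - 5*h + 6) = h^2*(h - 2)*(h - 3)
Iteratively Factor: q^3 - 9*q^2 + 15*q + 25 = (q + 1)*(q^2 - 10*q + 25) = (q - 5)*(q + 1)*(q - 5)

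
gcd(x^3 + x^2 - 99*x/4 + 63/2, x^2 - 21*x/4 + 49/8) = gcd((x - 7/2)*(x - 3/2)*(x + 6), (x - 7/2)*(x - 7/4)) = x - 7/2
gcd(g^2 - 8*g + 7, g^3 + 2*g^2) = 1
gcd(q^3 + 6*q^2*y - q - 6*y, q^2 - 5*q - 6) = q + 1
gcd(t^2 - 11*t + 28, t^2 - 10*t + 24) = t - 4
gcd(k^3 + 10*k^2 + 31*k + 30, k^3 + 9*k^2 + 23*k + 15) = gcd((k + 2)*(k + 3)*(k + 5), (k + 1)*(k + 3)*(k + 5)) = k^2 + 8*k + 15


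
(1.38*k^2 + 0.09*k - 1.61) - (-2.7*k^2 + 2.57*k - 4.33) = 4.08*k^2 - 2.48*k + 2.72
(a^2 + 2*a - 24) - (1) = a^2 + 2*a - 25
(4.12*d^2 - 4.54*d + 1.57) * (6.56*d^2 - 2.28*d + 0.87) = 27.0272*d^4 - 39.176*d^3 + 24.2348*d^2 - 7.5294*d + 1.3659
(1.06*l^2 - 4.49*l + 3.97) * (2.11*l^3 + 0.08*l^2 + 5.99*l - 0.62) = 2.2366*l^5 - 9.3891*l^4 + 14.3669*l^3 - 27.2347*l^2 + 26.5641*l - 2.4614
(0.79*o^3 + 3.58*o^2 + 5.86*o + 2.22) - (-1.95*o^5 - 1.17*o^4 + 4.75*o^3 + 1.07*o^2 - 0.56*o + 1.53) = 1.95*o^5 + 1.17*o^4 - 3.96*o^3 + 2.51*o^2 + 6.42*o + 0.69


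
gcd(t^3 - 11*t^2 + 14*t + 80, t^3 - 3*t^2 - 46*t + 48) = t - 8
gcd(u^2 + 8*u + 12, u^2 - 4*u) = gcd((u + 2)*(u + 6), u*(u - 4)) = 1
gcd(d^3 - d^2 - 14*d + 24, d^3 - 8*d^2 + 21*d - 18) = d^2 - 5*d + 6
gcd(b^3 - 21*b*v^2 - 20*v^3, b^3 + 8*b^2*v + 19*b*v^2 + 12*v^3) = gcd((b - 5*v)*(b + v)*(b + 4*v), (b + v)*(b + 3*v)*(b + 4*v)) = b^2 + 5*b*v + 4*v^2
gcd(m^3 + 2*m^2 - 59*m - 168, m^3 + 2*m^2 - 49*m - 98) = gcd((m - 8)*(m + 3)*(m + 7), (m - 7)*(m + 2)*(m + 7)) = m + 7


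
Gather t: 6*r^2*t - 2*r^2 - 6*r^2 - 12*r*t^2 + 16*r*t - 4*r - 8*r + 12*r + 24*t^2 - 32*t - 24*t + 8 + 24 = -8*r^2 + t^2*(24 - 12*r) + t*(6*r^2 + 16*r - 56) + 32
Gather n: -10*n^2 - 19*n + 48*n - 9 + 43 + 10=-10*n^2 + 29*n + 44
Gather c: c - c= 0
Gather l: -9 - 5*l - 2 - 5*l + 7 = -10*l - 4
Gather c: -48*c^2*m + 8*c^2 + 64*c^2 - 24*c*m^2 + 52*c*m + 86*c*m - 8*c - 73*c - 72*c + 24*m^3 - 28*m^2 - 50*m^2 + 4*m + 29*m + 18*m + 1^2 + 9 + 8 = c^2*(72 - 48*m) + c*(-24*m^2 + 138*m - 153) + 24*m^3 - 78*m^2 + 51*m + 18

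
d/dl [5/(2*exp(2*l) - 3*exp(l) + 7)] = (15 - 20*exp(l))*exp(l)/(2*exp(2*l) - 3*exp(l) + 7)^2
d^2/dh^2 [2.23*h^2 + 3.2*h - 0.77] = 4.46000000000000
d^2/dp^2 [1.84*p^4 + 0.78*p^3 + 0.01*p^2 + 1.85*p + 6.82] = 22.08*p^2 + 4.68*p + 0.02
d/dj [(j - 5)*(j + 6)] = 2*j + 1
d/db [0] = 0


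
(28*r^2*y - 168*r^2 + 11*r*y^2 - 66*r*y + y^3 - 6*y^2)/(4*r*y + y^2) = 7*r - 42*r/y + y - 6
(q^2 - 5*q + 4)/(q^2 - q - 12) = (q - 1)/(q + 3)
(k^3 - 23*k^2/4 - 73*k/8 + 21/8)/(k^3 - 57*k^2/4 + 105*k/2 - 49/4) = (k + 3/2)/(k - 7)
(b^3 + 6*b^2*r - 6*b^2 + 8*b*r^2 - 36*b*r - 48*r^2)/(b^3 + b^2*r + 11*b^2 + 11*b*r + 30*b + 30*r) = (b^3 + 6*b^2*r - 6*b^2 + 8*b*r^2 - 36*b*r - 48*r^2)/(b^3 + b^2*r + 11*b^2 + 11*b*r + 30*b + 30*r)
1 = 1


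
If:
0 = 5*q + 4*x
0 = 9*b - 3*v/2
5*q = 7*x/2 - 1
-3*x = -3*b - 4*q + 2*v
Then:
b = -62/675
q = -8/75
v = -124/225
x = 2/15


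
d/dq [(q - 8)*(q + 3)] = 2*q - 5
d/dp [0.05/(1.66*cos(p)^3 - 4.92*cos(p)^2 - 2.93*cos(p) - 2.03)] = (0.249*cos(p)^2 - 0.492*cos(p) - 0.1465)*sin(p)/(-1.66*cos(p)^3 + 4.92*cos(p)^2 + 2.93*cos(p) + 2.03)^2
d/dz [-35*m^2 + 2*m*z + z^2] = 2*m + 2*z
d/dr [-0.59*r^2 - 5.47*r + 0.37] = -1.18*r - 5.47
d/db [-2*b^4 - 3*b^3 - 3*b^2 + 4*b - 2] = -8*b^3 - 9*b^2 - 6*b + 4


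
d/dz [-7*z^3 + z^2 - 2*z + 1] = -21*z^2 + 2*z - 2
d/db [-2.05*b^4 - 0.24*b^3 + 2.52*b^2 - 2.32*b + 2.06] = -8.2*b^3 - 0.72*b^2 + 5.04*b - 2.32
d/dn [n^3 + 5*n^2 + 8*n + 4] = 3*n^2 + 10*n + 8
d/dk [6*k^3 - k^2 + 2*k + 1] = 18*k^2 - 2*k + 2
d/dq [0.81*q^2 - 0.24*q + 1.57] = 1.62*q - 0.24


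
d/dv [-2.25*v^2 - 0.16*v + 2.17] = -4.5*v - 0.16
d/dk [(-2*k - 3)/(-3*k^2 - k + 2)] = (6*k^2 + 2*k - (2*k + 3)*(6*k + 1) - 4)/(3*k^2 + k - 2)^2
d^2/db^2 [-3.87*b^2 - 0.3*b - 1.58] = -7.74000000000000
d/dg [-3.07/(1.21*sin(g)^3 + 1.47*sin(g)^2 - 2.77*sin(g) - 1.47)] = (11.1441*sin(g)^2 + 9.0258*sin(g) - 8.5039)*cos(g)/(1.21*sin(g)^3 + 1.47*sin(g)^2 - 2.77*sin(g) - 1.47)^2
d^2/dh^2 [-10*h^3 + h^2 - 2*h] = 2 - 60*h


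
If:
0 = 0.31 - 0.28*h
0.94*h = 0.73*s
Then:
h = 1.11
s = 1.43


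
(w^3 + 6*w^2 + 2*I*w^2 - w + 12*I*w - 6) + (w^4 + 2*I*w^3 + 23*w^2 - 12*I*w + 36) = w^4 + w^3 + 2*I*w^3 + 29*w^2 + 2*I*w^2 - w + 30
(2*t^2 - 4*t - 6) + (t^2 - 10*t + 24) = 3*t^2 - 14*t + 18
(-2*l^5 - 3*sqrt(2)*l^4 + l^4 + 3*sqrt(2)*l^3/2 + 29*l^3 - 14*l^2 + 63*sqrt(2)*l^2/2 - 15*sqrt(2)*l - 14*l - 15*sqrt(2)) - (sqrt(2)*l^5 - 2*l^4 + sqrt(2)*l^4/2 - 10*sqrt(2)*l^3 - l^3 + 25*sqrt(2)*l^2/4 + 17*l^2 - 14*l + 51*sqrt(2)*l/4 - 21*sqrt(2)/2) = -2*l^5 - sqrt(2)*l^5 - 7*sqrt(2)*l^4/2 + 3*l^4 + 23*sqrt(2)*l^3/2 + 30*l^3 - 31*l^2 + 101*sqrt(2)*l^2/4 - 111*sqrt(2)*l/4 - 9*sqrt(2)/2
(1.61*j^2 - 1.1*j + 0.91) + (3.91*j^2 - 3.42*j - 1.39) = 5.52*j^2 - 4.52*j - 0.48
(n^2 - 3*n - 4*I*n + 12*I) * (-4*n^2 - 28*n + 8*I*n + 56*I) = -4*n^4 - 16*n^3 + 24*I*n^3 + 116*n^2 + 96*I*n^2 + 128*n - 504*I*n - 672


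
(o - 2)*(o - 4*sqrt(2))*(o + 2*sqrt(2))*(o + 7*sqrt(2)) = o^4 - 2*o^3 + 5*sqrt(2)*o^3 - 44*o^2 - 10*sqrt(2)*o^2 - 112*sqrt(2)*o + 88*o + 224*sqrt(2)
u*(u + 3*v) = u^2 + 3*u*v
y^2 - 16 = (y - 4)*(y + 4)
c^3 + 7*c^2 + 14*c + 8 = (c + 1)*(c + 2)*(c + 4)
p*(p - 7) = p^2 - 7*p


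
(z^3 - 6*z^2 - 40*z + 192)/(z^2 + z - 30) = (z^2 - 12*z + 32)/(z - 5)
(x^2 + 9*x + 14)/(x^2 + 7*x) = (x + 2)/x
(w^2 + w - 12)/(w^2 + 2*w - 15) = (w + 4)/(w + 5)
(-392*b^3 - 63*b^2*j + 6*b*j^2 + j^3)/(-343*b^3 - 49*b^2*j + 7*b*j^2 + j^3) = (8*b - j)/(7*b - j)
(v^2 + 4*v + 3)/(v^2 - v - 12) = (v + 1)/(v - 4)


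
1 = 1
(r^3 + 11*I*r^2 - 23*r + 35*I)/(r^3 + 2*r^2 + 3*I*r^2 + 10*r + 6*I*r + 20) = (r^2 + 6*I*r + 7)/(r^2 + 2*r*(1 - I) - 4*I)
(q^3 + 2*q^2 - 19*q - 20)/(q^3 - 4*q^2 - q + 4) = (q + 5)/(q - 1)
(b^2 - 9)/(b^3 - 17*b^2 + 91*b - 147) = (b + 3)/(b^2 - 14*b + 49)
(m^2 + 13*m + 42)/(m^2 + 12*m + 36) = (m + 7)/(m + 6)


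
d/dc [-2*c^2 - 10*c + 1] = -4*c - 10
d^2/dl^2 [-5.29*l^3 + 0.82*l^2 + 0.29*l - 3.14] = 1.64 - 31.74*l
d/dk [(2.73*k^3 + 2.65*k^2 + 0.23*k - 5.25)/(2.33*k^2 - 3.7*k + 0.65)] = (6.3609*k^4 - 20.202*k^3 - 5.0174*k^2 + 27.91*k - 19.2755)/(5.4289*k^4 - 17.242*k^3 + 16.719*k^2 - 4.81*k + 0.4225)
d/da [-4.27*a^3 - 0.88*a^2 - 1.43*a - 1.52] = -12.81*a^2 - 1.76*a - 1.43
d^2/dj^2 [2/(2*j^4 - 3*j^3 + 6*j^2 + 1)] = 4*(j^2*(8*j^2 - 9*j + 12)^2 + 3*(-4*j^2 + 3*j - 2)*(2*j^4 - 3*j^3 + 6*j^2 + 1))/(2*j^4 - 3*j^3 + 6*j^2 + 1)^3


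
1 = 1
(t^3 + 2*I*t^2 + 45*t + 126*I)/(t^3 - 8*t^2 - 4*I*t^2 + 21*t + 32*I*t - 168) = (t + 6*I)/(t - 8)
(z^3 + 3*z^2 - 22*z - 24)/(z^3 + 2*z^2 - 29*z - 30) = (z - 4)/(z - 5)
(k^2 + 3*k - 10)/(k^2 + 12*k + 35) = (k - 2)/(k + 7)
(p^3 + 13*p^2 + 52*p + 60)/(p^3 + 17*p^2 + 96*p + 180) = (p + 2)/(p + 6)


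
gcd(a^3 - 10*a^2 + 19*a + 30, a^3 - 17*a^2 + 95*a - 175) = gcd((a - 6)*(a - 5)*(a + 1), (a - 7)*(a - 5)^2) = a - 5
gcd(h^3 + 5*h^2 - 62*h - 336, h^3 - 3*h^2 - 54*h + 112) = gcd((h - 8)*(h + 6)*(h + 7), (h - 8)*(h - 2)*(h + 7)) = h^2 - h - 56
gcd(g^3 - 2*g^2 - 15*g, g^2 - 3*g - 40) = 1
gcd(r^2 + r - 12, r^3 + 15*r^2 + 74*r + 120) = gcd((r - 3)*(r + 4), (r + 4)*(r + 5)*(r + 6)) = r + 4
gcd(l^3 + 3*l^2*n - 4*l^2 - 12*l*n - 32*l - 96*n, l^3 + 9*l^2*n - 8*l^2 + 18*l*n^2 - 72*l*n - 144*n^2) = l^2 + 3*l*n - 8*l - 24*n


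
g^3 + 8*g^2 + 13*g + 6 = (g + 1)^2*(g + 6)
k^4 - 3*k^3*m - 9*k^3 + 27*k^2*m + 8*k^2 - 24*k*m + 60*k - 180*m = (k - 6)*(k - 5)*(k + 2)*(k - 3*m)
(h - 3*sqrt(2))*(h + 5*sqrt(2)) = h^2 + 2*sqrt(2)*h - 30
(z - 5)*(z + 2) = z^2 - 3*z - 10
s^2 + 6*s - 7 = (s - 1)*(s + 7)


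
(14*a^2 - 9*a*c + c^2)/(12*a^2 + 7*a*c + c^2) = (14*a^2 - 9*a*c + c^2)/(12*a^2 + 7*a*c + c^2)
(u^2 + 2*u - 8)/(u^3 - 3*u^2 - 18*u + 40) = 1/(u - 5)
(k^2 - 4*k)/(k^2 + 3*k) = (k - 4)/(k + 3)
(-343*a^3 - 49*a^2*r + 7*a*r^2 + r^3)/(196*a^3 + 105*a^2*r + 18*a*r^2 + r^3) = (-7*a + r)/(4*a + r)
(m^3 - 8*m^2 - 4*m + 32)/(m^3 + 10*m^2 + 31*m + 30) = (m^2 - 10*m + 16)/(m^2 + 8*m + 15)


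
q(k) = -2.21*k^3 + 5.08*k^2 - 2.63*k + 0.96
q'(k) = -6.63*k^2 + 10.16*k - 2.63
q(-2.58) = 79.51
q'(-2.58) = -72.97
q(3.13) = -25.27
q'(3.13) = -35.78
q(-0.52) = 4.01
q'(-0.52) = -9.71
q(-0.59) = 4.73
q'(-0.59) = -10.93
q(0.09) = 0.76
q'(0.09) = -1.77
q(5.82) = -277.95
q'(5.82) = -168.07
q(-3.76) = 200.15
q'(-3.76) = -134.56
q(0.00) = 0.96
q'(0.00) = -2.63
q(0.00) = 0.96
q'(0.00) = -2.63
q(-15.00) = 8642.16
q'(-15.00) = -1646.78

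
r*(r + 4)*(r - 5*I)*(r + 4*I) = r^4 + 4*r^3 - I*r^3 + 20*r^2 - 4*I*r^2 + 80*r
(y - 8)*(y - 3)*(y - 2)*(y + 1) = y^4 - 12*y^3 + 33*y^2 - 2*y - 48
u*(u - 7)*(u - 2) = u^3 - 9*u^2 + 14*u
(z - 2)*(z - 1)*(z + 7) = z^3 + 4*z^2 - 19*z + 14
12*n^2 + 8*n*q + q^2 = (2*n + q)*(6*n + q)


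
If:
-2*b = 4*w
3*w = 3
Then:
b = -2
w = 1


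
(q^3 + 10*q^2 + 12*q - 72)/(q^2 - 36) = (q^2 + 4*q - 12)/(q - 6)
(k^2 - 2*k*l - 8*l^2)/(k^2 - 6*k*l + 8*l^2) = (k + 2*l)/(k - 2*l)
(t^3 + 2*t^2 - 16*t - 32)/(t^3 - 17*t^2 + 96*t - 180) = (t^3 + 2*t^2 - 16*t - 32)/(t^3 - 17*t^2 + 96*t - 180)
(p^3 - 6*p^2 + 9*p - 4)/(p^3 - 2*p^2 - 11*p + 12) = (p - 1)/(p + 3)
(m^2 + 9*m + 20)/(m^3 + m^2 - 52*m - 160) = 1/(m - 8)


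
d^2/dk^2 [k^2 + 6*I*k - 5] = 2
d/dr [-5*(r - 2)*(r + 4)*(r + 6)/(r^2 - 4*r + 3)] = 5*(-r^4 + 8*r^3 + 27*r^2 - 144*r + 180)/(r^4 - 8*r^3 + 22*r^2 - 24*r + 9)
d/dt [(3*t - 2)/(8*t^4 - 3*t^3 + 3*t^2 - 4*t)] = (-72*t^4 + 82*t^3 - 27*t^2 + 12*t - 8)/(t^2*(64*t^6 - 48*t^5 + 57*t^4 - 82*t^3 + 33*t^2 - 24*t + 16))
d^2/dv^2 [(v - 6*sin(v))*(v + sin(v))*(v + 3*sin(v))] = 2*v^2*sin(v) - 8*v*cos(v) - 42*v*cos(2*v) + 6*v + 19*sin(v)/2 - 42*sin(2*v) - 81*sin(3*v)/2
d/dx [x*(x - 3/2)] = 2*x - 3/2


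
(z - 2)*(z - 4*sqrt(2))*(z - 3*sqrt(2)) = z^3 - 7*sqrt(2)*z^2 - 2*z^2 + 14*sqrt(2)*z + 24*z - 48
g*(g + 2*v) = g^2 + 2*g*v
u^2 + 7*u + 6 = (u + 1)*(u + 6)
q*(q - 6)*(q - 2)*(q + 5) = q^4 - 3*q^3 - 28*q^2 + 60*q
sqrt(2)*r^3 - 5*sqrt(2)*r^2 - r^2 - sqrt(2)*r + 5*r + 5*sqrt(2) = (r - 5)*(r - sqrt(2))*(sqrt(2)*r + 1)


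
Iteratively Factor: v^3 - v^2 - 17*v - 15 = (v - 5)*(v^2 + 4*v + 3) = (v - 5)*(v + 1)*(v + 3)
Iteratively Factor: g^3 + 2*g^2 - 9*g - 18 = (g + 3)*(g^2 - g - 6) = (g - 3)*(g + 3)*(g + 2)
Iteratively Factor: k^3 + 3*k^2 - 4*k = (k - 1)*(k^2 + 4*k) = (k - 1)*(k + 4)*(k)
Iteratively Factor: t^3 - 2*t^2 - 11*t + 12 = (t - 1)*(t^2 - t - 12) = (t - 1)*(t + 3)*(t - 4)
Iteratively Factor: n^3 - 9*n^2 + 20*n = (n - 4)*(n^2 - 5*n) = n*(n - 4)*(n - 5)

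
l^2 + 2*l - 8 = (l - 2)*(l + 4)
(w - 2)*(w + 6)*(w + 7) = w^3 + 11*w^2 + 16*w - 84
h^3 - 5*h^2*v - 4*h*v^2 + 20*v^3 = (h - 5*v)*(h - 2*v)*(h + 2*v)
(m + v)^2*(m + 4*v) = m^3 + 6*m^2*v + 9*m*v^2 + 4*v^3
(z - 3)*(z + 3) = z^2 - 9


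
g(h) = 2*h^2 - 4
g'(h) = 4*h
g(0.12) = -3.97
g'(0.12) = 0.48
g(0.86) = -2.52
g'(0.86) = 3.44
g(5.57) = 58.05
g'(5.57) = 22.28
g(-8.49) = 140.16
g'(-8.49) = -33.96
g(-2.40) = 7.52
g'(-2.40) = -9.60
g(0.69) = -3.05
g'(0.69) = 2.76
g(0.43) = -3.63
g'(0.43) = 1.72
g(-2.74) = 11.02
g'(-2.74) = -10.96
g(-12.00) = 284.00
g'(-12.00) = -48.00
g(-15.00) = 446.00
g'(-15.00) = -60.00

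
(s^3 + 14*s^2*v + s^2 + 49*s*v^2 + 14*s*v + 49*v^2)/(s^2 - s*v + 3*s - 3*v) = (s^3 + 14*s^2*v + s^2 + 49*s*v^2 + 14*s*v + 49*v^2)/(s^2 - s*v + 3*s - 3*v)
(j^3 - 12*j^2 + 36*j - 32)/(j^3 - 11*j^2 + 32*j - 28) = (j - 8)/(j - 7)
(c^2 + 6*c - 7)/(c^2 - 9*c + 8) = (c + 7)/(c - 8)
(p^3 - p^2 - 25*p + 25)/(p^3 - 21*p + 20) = (p - 5)/(p - 4)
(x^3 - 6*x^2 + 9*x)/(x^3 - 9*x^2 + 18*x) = (x - 3)/(x - 6)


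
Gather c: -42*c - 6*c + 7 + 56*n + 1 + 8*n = -48*c + 64*n + 8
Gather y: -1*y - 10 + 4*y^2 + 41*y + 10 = 4*y^2 + 40*y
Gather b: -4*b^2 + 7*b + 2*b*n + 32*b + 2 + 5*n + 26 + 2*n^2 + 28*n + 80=-4*b^2 + b*(2*n + 39) + 2*n^2 + 33*n + 108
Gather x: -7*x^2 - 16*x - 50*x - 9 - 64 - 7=-7*x^2 - 66*x - 80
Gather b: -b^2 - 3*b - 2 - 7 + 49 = -b^2 - 3*b + 40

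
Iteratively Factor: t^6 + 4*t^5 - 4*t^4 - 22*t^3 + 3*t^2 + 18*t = (t + 3)*(t^5 + t^4 - 7*t^3 - t^2 + 6*t) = t*(t + 3)*(t^4 + t^3 - 7*t^2 - t + 6) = t*(t - 1)*(t + 3)*(t^3 + 2*t^2 - 5*t - 6) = t*(t - 1)*(t + 1)*(t + 3)*(t^2 + t - 6) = t*(t - 2)*(t - 1)*(t + 1)*(t + 3)*(t + 3)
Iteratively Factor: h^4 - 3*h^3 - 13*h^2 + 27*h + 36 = (h + 1)*(h^3 - 4*h^2 - 9*h + 36) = (h - 3)*(h + 1)*(h^2 - h - 12) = (h - 4)*(h - 3)*(h + 1)*(h + 3)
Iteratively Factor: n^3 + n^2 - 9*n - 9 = (n + 1)*(n^2 - 9) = (n - 3)*(n + 1)*(n + 3)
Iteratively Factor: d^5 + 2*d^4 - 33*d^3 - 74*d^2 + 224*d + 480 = (d + 2)*(d^4 - 33*d^2 - 8*d + 240) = (d - 3)*(d + 2)*(d^3 + 3*d^2 - 24*d - 80) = (d - 3)*(d + 2)*(d + 4)*(d^2 - d - 20) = (d - 3)*(d + 2)*(d + 4)^2*(d - 5)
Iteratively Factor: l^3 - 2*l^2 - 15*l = (l + 3)*(l^2 - 5*l) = (l - 5)*(l + 3)*(l)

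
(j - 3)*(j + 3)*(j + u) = j^3 + j^2*u - 9*j - 9*u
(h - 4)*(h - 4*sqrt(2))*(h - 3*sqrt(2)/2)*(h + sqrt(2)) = h^4 - 9*sqrt(2)*h^3/2 - 4*h^3 + h^2 + 18*sqrt(2)*h^2 - 4*h + 12*sqrt(2)*h - 48*sqrt(2)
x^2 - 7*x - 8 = (x - 8)*(x + 1)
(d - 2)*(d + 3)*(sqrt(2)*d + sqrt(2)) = sqrt(2)*d^3 + 2*sqrt(2)*d^2 - 5*sqrt(2)*d - 6*sqrt(2)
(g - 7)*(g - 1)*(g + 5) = g^3 - 3*g^2 - 33*g + 35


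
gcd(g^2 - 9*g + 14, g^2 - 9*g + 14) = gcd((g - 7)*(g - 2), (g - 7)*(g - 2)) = g^2 - 9*g + 14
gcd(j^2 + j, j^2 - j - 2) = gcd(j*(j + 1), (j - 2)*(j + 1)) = j + 1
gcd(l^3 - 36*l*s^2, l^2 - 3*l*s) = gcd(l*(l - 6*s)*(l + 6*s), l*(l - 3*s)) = l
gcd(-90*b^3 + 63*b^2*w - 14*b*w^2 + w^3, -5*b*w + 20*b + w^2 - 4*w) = -5*b + w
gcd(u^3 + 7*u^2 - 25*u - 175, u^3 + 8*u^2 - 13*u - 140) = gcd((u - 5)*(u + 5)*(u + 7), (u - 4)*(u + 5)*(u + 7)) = u^2 + 12*u + 35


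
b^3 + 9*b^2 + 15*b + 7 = (b + 1)^2*(b + 7)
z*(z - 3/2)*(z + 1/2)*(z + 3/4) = z^4 - z^3/4 - 3*z^2/2 - 9*z/16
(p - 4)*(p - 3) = p^2 - 7*p + 12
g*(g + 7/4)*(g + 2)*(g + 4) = g^4 + 31*g^3/4 + 37*g^2/2 + 14*g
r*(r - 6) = r^2 - 6*r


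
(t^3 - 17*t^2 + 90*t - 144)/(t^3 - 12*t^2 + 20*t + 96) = (t - 3)/(t + 2)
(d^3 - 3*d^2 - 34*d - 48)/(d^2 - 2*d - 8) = (d^2 - 5*d - 24)/(d - 4)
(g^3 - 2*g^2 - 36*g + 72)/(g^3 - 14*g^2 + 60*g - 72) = (g + 6)/(g - 6)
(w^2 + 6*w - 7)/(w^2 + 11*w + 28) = (w - 1)/(w + 4)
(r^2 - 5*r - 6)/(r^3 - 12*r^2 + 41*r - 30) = (r + 1)/(r^2 - 6*r + 5)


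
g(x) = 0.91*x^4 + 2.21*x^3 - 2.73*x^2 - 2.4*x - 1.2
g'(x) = 3.64*x^3 + 6.63*x^2 - 5.46*x - 2.4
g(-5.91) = 571.61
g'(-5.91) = -489.95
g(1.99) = 14.90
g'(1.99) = 41.68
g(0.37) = -2.33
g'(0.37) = -3.33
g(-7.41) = 1711.06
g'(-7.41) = -1078.90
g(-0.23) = -0.82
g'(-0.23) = -0.84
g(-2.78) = -8.76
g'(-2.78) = -14.19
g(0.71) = -3.26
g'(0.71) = -1.63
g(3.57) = 203.81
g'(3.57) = 228.22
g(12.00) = 22265.52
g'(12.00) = 7176.72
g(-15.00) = 38030.55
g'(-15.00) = -10713.75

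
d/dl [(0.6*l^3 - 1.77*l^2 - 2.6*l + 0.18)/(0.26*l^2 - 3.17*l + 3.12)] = (0.156*l^4 - 3.804*l^3 + 11.9029*l^2 - 11.1384*l - 7.5414)/(0.0676*l^4 - 1.6484*l^3 + 11.6713*l^2 - 19.7808*l + 9.7344)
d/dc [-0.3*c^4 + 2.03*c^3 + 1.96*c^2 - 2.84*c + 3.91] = -1.2*c^3 + 6.09*c^2 + 3.92*c - 2.84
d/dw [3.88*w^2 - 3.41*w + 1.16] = 7.76*w - 3.41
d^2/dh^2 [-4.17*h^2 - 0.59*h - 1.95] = -8.34000000000000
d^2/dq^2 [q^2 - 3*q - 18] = 2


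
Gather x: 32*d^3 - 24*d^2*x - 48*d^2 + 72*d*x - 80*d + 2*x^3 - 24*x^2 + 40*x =32*d^3 - 48*d^2 - 80*d + 2*x^3 - 24*x^2 + x*(-24*d^2 + 72*d + 40)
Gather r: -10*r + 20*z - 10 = -10*r + 20*z - 10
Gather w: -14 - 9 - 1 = -24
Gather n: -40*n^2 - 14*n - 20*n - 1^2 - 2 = -40*n^2 - 34*n - 3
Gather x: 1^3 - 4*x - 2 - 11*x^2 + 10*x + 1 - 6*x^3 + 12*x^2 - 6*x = -6*x^3 + x^2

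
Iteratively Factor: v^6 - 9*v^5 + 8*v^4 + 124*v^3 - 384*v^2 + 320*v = (v - 5)*(v^5 - 4*v^4 - 12*v^3 + 64*v^2 - 64*v) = (v - 5)*(v - 4)*(v^4 - 12*v^2 + 16*v) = (v - 5)*(v - 4)*(v - 2)*(v^3 + 2*v^2 - 8*v) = (v - 5)*(v - 4)*(v - 2)^2*(v^2 + 4*v) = v*(v - 5)*(v - 4)*(v - 2)^2*(v + 4)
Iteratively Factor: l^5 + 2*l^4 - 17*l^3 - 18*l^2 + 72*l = (l - 3)*(l^4 + 5*l^3 - 2*l^2 - 24*l) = (l - 3)*(l + 4)*(l^3 + l^2 - 6*l) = (l - 3)*(l - 2)*(l + 4)*(l^2 + 3*l) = (l - 3)*(l - 2)*(l + 3)*(l + 4)*(l)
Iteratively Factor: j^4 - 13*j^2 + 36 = (j + 2)*(j^3 - 2*j^2 - 9*j + 18) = (j - 2)*(j + 2)*(j^2 - 9) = (j - 3)*(j - 2)*(j + 2)*(j + 3)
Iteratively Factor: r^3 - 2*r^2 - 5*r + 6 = (r + 2)*(r^2 - 4*r + 3) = (r - 3)*(r + 2)*(r - 1)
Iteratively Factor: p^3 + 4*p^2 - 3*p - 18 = (p - 2)*(p^2 + 6*p + 9) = (p - 2)*(p + 3)*(p + 3)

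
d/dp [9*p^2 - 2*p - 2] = 18*p - 2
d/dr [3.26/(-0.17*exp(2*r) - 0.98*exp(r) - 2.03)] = (1.1084*exp(r) + 3.1948)*exp(r)/(0.17*exp(2*r) + 0.98*exp(r) + 2.03)^2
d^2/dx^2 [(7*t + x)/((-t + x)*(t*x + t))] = 2*(-(t - x)^2*(7*t + x) + (t - x)^2*(x + 1) + (t - x)*(7*t + x)*(x + 1) - (t - x)*(x + 1)^2 - (7*t + x)*(x + 1)^2)/(t*(t - x)^3*(x + 1)^3)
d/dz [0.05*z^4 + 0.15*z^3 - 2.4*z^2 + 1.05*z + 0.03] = 0.2*z^3 + 0.45*z^2 - 4.8*z + 1.05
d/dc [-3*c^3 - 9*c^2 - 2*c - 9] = -9*c^2 - 18*c - 2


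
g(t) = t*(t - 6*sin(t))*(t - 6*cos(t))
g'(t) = t*(1 - 6*cos(t))*(t - 6*cos(t)) + t*(t - 6*sin(t))*(6*sin(t) + 1) + (t - 6*sin(t))*(t - 6*cos(t)) = -6*sqrt(2)*t^2*cos(t + pi/4) + 3*t^2 - 12*sqrt(2)*t*sin(t + pi/4) + 36*t*cos(2*t) + 18*sin(2*t)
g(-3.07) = 23.63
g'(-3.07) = -65.57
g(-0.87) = 15.32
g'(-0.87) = -17.85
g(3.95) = 265.01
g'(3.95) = 122.22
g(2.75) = 10.49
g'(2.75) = 157.31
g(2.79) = 17.01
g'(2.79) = 168.16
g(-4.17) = -41.65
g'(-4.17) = 266.62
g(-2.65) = -1.27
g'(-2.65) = -42.63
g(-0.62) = 9.78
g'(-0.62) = -24.61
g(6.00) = 11.01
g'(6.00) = -36.15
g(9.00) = 849.86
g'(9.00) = 1140.42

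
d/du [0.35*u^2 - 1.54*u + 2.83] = 0.7*u - 1.54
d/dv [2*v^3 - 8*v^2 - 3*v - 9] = 6*v^2 - 16*v - 3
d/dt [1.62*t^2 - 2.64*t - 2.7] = 3.24*t - 2.64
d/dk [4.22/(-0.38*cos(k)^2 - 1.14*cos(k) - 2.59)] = -(3.2072*cos(k) + 4.8108)*sin(k)/(0.38*cos(k)^2 + 1.14*cos(k) + 2.59)^2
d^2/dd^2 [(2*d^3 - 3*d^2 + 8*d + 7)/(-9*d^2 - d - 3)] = 2*(-623*d^3 - 1962*d^2 + 405*d + 233)/(729*d^6 + 243*d^5 + 756*d^4 + 163*d^3 + 252*d^2 + 27*d + 27)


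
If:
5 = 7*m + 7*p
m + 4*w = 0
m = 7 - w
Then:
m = 28/3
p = -181/21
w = -7/3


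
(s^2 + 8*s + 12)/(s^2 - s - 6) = (s + 6)/(s - 3)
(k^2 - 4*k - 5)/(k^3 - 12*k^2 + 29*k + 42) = (k - 5)/(k^2 - 13*k + 42)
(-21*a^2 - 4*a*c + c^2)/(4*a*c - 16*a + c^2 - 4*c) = (-21*a^2 - 4*a*c + c^2)/(4*a*c - 16*a + c^2 - 4*c)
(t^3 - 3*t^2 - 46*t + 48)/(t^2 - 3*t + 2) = (t^2 - 2*t - 48)/(t - 2)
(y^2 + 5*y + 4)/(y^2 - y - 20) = (y + 1)/(y - 5)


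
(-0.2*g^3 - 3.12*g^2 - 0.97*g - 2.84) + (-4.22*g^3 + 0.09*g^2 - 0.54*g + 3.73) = -4.42*g^3 - 3.03*g^2 - 1.51*g + 0.89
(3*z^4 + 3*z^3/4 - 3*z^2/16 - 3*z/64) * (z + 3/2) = 3*z^5 + 21*z^4/4 + 15*z^3/16 - 21*z^2/64 - 9*z/128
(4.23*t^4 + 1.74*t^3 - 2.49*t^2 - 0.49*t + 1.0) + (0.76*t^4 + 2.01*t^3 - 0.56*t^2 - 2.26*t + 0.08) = 4.99*t^4 + 3.75*t^3 - 3.05*t^2 - 2.75*t + 1.08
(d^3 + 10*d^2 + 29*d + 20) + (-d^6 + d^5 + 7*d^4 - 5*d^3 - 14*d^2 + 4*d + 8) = -d^6 + d^5 + 7*d^4 - 4*d^3 - 4*d^2 + 33*d + 28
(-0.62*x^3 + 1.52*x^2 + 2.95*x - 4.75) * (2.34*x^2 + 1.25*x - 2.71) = -1.4508*x^5 + 2.7818*x^4 + 10.4832*x^3 - 11.5467*x^2 - 13.932*x + 12.8725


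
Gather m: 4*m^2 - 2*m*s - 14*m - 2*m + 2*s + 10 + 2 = 4*m^2 + m*(-2*s - 16) + 2*s + 12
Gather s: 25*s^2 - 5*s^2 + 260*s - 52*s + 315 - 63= 20*s^2 + 208*s + 252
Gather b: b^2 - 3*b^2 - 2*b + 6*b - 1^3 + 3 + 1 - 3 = -2*b^2 + 4*b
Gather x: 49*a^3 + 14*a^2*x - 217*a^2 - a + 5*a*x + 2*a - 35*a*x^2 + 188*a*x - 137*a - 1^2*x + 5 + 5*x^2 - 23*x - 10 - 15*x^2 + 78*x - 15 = 49*a^3 - 217*a^2 - 136*a + x^2*(-35*a - 10) + x*(14*a^2 + 193*a + 54) - 20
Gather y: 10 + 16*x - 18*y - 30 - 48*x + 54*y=-32*x + 36*y - 20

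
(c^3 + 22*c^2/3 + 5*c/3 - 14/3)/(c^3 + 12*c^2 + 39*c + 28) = (c - 2/3)/(c + 4)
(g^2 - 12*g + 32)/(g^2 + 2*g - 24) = (g - 8)/(g + 6)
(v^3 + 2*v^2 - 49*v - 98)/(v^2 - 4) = (v^2 - 49)/(v - 2)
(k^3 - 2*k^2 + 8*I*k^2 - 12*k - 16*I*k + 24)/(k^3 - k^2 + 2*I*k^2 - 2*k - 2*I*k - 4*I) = (k + 6*I)/(k + 1)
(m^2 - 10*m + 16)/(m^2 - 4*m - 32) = (m - 2)/(m + 4)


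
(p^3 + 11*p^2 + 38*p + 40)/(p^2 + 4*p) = p + 7 + 10/p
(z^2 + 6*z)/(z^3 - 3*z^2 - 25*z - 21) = z*(z + 6)/(z^3 - 3*z^2 - 25*z - 21)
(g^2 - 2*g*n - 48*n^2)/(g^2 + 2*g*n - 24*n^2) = (g - 8*n)/(g - 4*n)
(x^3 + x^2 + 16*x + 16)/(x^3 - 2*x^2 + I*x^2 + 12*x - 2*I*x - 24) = (x^2 + x*(1 - 4*I) - 4*I)/(x^2 - x*(2 + 3*I) + 6*I)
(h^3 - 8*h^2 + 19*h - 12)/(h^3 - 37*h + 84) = (h - 1)/(h + 7)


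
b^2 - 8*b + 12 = (b - 6)*(b - 2)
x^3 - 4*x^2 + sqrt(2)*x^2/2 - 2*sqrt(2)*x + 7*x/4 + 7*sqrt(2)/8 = (x - 7/2)*(x - 1/2)*(x + sqrt(2)/2)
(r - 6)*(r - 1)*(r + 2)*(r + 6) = r^4 + r^3 - 38*r^2 - 36*r + 72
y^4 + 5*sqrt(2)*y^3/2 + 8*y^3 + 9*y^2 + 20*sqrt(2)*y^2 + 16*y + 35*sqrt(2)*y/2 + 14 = (y + 1)*(y + 7)*(y + sqrt(2)/2)*(y + 2*sqrt(2))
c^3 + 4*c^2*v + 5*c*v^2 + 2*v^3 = (c + v)^2*(c + 2*v)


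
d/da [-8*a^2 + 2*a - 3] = 2 - 16*a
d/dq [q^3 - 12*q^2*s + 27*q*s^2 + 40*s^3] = 3*q^2 - 24*q*s + 27*s^2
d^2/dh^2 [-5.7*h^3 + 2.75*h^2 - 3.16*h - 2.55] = 5.5 - 34.2*h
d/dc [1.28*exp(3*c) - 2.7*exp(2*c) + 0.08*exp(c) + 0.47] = (3.84*exp(2*c) - 5.4*exp(c) + 0.08)*exp(c)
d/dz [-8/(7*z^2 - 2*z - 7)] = 16*(7*z - 1)/(-7*z^2 + 2*z + 7)^2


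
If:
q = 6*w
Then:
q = 6*w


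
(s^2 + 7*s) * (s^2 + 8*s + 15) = s^4 + 15*s^3 + 71*s^2 + 105*s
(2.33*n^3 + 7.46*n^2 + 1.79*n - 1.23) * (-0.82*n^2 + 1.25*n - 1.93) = -1.9106*n^5 - 3.2047*n^4 + 3.3603*n^3 - 11.1517*n^2 - 4.9922*n + 2.3739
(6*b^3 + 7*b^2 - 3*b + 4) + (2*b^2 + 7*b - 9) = 6*b^3 + 9*b^2 + 4*b - 5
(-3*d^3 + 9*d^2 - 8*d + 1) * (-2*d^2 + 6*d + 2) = 6*d^5 - 36*d^4 + 64*d^3 - 32*d^2 - 10*d + 2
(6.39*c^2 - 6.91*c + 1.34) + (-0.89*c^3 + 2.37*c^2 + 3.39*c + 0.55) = -0.89*c^3 + 8.76*c^2 - 3.52*c + 1.89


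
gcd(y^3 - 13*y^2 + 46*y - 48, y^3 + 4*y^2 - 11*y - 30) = y - 3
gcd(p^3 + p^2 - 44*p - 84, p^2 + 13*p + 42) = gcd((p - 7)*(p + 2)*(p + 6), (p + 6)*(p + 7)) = p + 6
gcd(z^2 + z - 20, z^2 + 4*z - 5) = z + 5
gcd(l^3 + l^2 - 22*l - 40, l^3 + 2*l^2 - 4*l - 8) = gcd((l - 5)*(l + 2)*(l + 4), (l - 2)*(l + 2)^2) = l + 2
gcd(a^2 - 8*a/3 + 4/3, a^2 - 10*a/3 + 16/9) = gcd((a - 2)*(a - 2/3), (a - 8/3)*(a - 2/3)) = a - 2/3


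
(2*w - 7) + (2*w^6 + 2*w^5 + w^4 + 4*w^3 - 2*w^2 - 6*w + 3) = 2*w^6 + 2*w^5 + w^4 + 4*w^3 - 2*w^2 - 4*w - 4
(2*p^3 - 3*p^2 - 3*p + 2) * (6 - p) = -2*p^4 + 15*p^3 - 15*p^2 - 20*p + 12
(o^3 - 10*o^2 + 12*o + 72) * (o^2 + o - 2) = o^5 - 9*o^4 + 104*o^2 + 48*o - 144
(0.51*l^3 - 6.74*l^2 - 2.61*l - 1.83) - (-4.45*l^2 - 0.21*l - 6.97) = 0.51*l^3 - 2.29*l^2 - 2.4*l + 5.14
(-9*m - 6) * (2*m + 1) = -18*m^2 - 21*m - 6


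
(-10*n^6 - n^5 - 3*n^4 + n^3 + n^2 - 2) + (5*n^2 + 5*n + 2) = -10*n^6 - n^5 - 3*n^4 + n^3 + 6*n^2 + 5*n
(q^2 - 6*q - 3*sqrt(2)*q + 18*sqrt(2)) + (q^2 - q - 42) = 2*q^2 - 7*q - 3*sqrt(2)*q - 42 + 18*sqrt(2)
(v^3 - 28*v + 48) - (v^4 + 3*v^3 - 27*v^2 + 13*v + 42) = -v^4 - 2*v^3 + 27*v^2 - 41*v + 6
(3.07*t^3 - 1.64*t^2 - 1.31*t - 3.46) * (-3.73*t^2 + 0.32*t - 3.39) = -11.4511*t^5 + 7.0996*t^4 - 6.0458*t^3 + 18.0462*t^2 + 3.3337*t + 11.7294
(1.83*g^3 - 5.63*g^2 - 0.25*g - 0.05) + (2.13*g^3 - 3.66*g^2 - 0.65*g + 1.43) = 3.96*g^3 - 9.29*g^2 - 0.9*g + 1.38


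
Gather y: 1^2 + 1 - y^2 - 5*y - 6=-y^2 - 5*y - 4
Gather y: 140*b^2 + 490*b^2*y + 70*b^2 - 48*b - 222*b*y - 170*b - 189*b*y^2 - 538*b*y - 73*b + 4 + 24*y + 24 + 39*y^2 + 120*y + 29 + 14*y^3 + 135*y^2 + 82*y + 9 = 210*b^2 - 291*b + 14*y^3 + y^2*(174 - 189*b) + y*(490*b^2 - 760*b + 226) + 66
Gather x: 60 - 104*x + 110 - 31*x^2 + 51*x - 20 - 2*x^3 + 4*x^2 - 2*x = -2*x^3 - 27*x^2 - 55*x + 150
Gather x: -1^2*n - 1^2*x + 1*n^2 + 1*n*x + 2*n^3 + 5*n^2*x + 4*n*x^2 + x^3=2*n^3 + n^2 + 4*n*x^2 - n + x^3 + x*(5*n^2 + n - 1)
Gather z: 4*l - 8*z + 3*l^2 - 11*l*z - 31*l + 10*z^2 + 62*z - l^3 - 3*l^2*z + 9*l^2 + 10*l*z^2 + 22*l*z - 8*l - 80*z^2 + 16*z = -l^3 + 12*l^2 - 35*l + z^2*(10*l - 70) + z*(-3*l^2 + 11*l + 70)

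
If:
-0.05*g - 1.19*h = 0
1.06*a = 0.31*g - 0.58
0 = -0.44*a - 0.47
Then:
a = -1.07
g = -1.78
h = 0.07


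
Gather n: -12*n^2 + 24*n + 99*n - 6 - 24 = -12*n^2 + 123*n - 30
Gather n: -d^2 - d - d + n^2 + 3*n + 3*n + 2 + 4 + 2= -d^2 - 2*d + n^2 + 6*n + 8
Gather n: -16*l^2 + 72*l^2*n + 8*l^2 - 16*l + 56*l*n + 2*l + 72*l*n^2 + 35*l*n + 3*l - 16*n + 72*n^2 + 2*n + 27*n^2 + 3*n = -8*l^2 - 11*l + n^2*(72*l + 99) + n*(72*l^2 + 91*l - 11)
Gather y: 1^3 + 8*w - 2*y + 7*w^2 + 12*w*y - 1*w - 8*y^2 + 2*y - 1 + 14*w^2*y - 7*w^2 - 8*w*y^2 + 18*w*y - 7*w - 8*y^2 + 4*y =y^2*(-8*w - 16) + y*(14*w^2 + 30*w + 4)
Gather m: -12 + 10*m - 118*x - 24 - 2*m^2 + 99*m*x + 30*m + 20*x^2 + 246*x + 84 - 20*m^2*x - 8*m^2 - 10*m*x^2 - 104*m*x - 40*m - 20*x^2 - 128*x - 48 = m^2*(-20*x - 10) + m*(-10*x^2 - 5*x)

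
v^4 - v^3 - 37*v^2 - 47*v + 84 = (v - 7)*(v - 1)*(v + 3)*(v + 4)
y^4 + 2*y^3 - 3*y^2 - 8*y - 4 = (y - 2)*(y + 1)^2*(y + 2)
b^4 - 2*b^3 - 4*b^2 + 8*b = b*(b - 2)^2*(b + 2)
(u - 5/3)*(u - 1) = u^2 - 8*u/3 + 5/3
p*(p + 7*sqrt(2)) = p^2 + 7*sqrt(2)*p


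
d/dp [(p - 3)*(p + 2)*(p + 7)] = 3*p^2 + 12*p - 13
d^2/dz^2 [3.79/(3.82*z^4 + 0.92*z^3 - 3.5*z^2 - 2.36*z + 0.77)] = ((-173.7336*z^2 - 20.9208*z + 26.53)*(3.82*z^4 + 0.92*z^3 - 3.5*z^2 - 2.36*z + 0.77) + 3.79*(15.28*z^3 + 2.76*z^2 - 7.0*z - 2.36)*(30.56*z^3 + 5.52*z^2 - 14.0*z - 4.72))/(3.82*z^4 + 0.92*z^3 - 3.5*z^2 - 2.36*z + 0.77)^3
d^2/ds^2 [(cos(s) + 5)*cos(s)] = -5*cos(s) - 2*cos(2*s)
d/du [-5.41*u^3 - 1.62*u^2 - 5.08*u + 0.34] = -16.23*u^2 - 3.24*u - 5.08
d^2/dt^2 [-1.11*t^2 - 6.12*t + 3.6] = -2.22000000000000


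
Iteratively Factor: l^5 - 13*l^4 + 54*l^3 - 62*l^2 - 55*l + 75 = (l - 5)*(l^4 - 8*l^3 + 14*l^2 + 8*l - 15) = (l - 5)*(l + 1)*(l^3 - 9*l^2 + 23*l - 15) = (l - 5)*(l - 3)*(l + 1)*(l^2 - 6*l + 5) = (l - 5)^2*(l - 3)*(l + 1)*(l - 1)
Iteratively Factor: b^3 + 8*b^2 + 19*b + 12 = (b + 1)*(b^2 + 7*b + 12) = (b + 1)*(b + 3)*(b + 4)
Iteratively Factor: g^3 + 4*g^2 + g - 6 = (g + 3)*(g^2 + g - 2) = (g + 2)*(g + 3)*(g - 1)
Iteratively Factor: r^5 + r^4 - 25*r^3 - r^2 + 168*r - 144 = (r + 4)*(r^4 - 3*r^3 - 13*r^2 + 51*r - 36) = (r - 3)*(r + 4)*(r^3 - 13*r + 12) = (r - 3)*(r + 4)^2*(r^2 - 4*r + 3) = (r - 3)*(r - 1)*(r + 4)^2*(r - 3)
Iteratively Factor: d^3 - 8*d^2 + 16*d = (d)*(d^2 - 8*d + 16) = d*(d - 4)*(d - 4)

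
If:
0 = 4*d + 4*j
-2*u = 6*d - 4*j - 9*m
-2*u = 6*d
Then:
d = -u/3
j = u/3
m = -4*u/27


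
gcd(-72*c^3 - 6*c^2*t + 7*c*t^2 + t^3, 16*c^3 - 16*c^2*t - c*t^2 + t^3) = 4*c + t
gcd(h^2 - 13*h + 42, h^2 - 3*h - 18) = h - 6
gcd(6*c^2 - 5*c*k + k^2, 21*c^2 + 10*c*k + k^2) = 1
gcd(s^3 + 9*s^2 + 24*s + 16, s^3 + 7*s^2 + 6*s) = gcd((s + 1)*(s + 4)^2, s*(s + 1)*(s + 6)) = s + 1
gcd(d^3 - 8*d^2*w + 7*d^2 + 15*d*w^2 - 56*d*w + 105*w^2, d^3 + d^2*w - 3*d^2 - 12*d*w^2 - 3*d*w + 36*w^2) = -d + 3*w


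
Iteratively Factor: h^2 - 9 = (h + 3)*(h - 3)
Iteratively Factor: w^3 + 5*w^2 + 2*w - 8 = (w - 1)*(w^2 + 6*w + 8) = (w - 1)*(w + 2)*(w + 4)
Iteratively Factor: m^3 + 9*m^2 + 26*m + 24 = (m + 3)*(m^2 + 6*m + 8) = (m + 2)*(m + 3)*(m + 4)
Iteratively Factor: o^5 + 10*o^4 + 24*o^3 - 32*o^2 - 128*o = (o)*(o^4 + 10*o^3 + 24*o^2 - 32*o - 128) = o*(o + 4)*(o^3 + 6*o^2 - 32) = o*(o - 2)*(o + 4)*(o^2 + 8*o + 16) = o*(o - 2)*(o + 4)^2*(o + 4)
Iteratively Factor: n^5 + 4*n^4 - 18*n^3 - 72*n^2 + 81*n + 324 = (n + 3)*(n^4 + n^3 - 21*n^2 - 9*n + 108) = (n + 3)*(n + 4)*(n^3 - 3*n^2 - 9*n + 27) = (n - 3)*(n + 3)*(n + 4)*(n^2 - 9) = (n - 3)^2*(n + 3)*(n + 4)*(n + 3)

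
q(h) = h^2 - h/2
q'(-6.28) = -13.06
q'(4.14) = 7.78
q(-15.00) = 232.50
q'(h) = 2*h - 1/2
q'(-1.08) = -2.66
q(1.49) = 1.48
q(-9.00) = 85.50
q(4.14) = 15.07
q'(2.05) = 3.60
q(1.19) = 0.82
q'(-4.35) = -9.20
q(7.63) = 54.40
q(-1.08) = 1.71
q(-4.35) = 21.10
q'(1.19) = 1.88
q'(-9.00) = -18.50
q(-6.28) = 42.58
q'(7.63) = 14.76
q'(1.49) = 2.48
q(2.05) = 3.18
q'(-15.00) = -30.50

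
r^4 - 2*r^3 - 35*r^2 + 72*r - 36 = (r - 6)*(r - 1)^2*(r + 6)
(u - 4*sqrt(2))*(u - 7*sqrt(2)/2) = u^2 - 15*sqrt(2)*u/2 + 28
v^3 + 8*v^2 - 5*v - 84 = (v - 3)*(v + 4)*(v + 7)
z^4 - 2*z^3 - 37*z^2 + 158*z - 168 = (z - 4)*(z - 3)*(z - 2)*(z + 7)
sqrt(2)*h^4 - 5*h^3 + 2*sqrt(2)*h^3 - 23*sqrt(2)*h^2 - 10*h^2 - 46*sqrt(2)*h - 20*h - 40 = (h + 2)*(h - 5*sqrt(2))*(h + 2*sqrt(2))*(sqrt(2)*h + 1)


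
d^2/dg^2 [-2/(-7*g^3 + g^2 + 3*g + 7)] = 4*((1 - 21*g)*(-7*g^3 + g^2 + 3*g + 7) - (-21*g^2 + 2*g + 3)^2)/(-7*g^3 + g^2 + 3*g + 7)^3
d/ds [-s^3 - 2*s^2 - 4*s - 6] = -3*s^2 - 4*s - 4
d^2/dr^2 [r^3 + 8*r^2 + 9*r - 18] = 6*r + 16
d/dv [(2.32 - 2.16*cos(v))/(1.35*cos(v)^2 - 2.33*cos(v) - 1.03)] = (-2.916*cos(v)^2 + 6.264*cos(v) - 7.6304)*sin(v)/(1.8225*cos(v)^4 - 6.291*cos(v)^3 + 2.6479*cos(v)^2 + 4.7998*cos(v) + 1.0609)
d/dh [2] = 0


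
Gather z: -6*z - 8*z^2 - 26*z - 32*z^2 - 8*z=-40*z^2 - 40*z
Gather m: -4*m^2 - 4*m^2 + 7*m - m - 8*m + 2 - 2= -8*m^2 - 2*m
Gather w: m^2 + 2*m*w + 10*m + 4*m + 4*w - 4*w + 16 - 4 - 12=m^2 + 2*m*w + 14*m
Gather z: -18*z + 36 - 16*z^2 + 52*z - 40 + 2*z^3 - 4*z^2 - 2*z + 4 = 2*z^3 - 20*z^2 + 32*z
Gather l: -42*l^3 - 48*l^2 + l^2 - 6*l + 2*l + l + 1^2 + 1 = -42*l^3 - 47*l^2 - 3*l + 2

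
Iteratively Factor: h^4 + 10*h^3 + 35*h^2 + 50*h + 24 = (h + 2)*(h^3 + 8*h^2 + 19*h + 12) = (h + 2)*(h + 4)*(h^2 + 4*h + 3) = (h + 1)*(h + 2)*(h + 4)*(h + 3)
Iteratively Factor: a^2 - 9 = (a + 3)*(a - 3)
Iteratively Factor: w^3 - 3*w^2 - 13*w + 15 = (w + 3)*(w^2 - 6*w + 5) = (w - 1)*(w + 3)*(w - 5)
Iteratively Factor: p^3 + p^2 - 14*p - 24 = (p + 2)*(p^2 - p - 12) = (p + 2)*(p + 3)*(p - 4)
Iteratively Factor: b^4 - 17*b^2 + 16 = (b + 1)*(b^3 - b^2 - 16*b + 16) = (b + 1)*(b + 4)*(b^2 - 5*b + 4) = (b - 1)*(b + 1)*(b + 4)*(b - 4)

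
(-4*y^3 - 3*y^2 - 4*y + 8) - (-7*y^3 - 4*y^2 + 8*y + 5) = 3*y^3 + y^2 - 12*y + 3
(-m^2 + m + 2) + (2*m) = -m^2 + 3*m + 2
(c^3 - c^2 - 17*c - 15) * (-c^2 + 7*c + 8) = -c^5 + 8*c^4 + 18*c^3 - 112*c^2 - 241*c - 120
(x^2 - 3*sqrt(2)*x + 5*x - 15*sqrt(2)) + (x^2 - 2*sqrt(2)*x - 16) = 2*x^2 - 5*sqrt(2)*x + 5*x - 15*sqrt(2) - 16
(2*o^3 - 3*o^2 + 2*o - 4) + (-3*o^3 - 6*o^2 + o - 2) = -o^3 - 9*o^2 + 3*o - 6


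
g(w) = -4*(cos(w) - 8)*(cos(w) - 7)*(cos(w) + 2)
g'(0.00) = 0.00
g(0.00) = -504.00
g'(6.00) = -4.25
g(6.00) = -503.46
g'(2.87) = 57.76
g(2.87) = -295.98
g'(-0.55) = -12.58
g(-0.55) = -501.35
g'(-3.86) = 124.46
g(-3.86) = -338.52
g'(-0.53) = -11.73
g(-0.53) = -501.59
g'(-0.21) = -2.87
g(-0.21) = -503.72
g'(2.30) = 133.20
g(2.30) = -354.44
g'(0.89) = 33.64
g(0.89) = -493.86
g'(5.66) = -16.03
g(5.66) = -500.30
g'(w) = 4*(cos(w) - 8)*(cos(w) - 7)*sin(w) + 4*(cos(w) - 8)*(cos(w) + 2)*sin(w) + 4*(cos(w) - 7)*(cos(w) + 2)*sin(w) = 4*(3*cos(w)^2 - 26*cos(w) + 26)*sin(w)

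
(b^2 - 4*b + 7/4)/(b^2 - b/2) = (b - 7/2)/b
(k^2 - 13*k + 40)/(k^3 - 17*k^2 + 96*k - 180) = (k - 8)/(k^2 - 12*k + 36)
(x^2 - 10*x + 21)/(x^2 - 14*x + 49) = (x - 3)/(x - 7)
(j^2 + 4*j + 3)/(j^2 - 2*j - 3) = (j + 3)/(j - 3)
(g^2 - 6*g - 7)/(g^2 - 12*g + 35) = (g + 1)/(g - 5)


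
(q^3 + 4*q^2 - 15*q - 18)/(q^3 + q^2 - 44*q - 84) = (q^2 - 2*q - 3)/(q^2 - 5*q - 14)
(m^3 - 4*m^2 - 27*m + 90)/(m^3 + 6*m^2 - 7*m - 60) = (m - 6)/(m + 4)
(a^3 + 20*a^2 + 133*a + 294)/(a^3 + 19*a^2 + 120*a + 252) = (a + 7)/(a + 6)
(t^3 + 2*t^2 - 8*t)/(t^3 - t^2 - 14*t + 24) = t/(t - 3)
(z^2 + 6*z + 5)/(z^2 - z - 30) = (z + 1)/(z - 6)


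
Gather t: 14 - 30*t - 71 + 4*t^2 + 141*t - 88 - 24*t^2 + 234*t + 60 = -20*t^2 + 345*t - 85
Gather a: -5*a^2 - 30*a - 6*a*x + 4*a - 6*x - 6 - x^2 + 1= -5*a^2 + a*(-6*x - 26) - x^2 - 6*x - 5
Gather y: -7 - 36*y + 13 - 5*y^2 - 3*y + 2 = -5*y^2 - 39*y + 8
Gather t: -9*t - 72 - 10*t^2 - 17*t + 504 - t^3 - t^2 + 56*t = -t^3 - 11*t^2 + 30*t + 432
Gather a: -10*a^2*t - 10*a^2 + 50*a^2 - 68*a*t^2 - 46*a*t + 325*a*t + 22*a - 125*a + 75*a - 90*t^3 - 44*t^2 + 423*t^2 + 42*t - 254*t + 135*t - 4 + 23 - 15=a^2*(40 - 10*t) + a*(-68*t^2 + 279*t - 28) - 90*t^3 + 379*t^2 - 77*t + 4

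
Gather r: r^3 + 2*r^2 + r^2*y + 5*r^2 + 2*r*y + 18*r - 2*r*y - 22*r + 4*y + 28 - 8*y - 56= r^3 + r^2*(y + 7) - 4*r - 4*y - 28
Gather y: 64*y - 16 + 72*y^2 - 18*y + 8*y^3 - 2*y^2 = 8*y^3 + 70*y^2 + 46*y - 16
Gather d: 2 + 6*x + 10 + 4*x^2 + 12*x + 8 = 4*x^2 + 18*x + 20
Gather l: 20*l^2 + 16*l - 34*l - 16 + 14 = 20*l^2 - 18*l - 2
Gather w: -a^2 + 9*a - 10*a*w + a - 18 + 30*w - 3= -a^2 + 10*a + w*(30 - 10*a) - 21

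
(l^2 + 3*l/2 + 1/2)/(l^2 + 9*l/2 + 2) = (l + 1)/(l + 4)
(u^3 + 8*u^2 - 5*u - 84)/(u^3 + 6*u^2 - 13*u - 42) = (u + 4)/(u + 2)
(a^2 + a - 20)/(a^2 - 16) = (a + 5)/(a + 4)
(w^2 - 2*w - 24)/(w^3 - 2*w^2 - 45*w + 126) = (w + 4)/(w^2 + 4*w - 21)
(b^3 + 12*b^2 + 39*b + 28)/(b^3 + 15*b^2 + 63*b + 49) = (b + 4)/(b + 7)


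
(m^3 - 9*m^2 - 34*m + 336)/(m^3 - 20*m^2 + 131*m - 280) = (m + 6)/(m - 5)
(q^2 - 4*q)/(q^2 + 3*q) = (q - 4)/(q + 3)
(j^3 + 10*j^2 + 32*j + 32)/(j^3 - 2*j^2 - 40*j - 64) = (j + 4)/(j - 8)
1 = 1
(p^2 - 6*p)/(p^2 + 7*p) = (p - 6)/(p + 7)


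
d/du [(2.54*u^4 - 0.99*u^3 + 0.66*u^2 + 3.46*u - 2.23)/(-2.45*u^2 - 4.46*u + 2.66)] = (-12.446*u^5 - 31.5597*u^4 + 35.8564*u^3 - 2.3668*u^2 - 7.4158*u - 0.7422)/(6.0025*u^4 + 21.854*u^3 + 6.8576*u^2 - 23.7272*u + 7.0756)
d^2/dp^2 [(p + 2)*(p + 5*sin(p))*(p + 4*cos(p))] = -5*p^2*sin(p) - 4*p^2*cos(p) - 26*p*sin(p) - 40*p*sin(2*p) + 12*p*cos(p) + 6*p - 6*sin(p) - 80*sin(2*p) + 28*cos(p) + 40*cos(2*p) + 4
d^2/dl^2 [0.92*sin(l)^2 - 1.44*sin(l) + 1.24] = 1.44*sin(l) + 1.84*cos(2*l)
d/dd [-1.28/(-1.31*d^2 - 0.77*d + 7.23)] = (-3.3536*d - 0.9856)/(1.31*d^2 + 0.77*d - 7.23)^2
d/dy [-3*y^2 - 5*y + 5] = -6*y - 5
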